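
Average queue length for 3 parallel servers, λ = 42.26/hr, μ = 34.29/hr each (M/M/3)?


a = λ/μ = 1.2324; ρ = a/3 = 0.4108
P₀ = 0.283979
Lq = P₀·a^c·ρ / (c!·(1−ρ)²) = 0.283979·1.87191·0.4108/(6·0.34715)
= 0.10485

Final: 0.10485


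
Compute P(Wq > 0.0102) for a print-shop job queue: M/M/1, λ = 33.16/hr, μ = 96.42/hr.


ρ = 33.16/96.42 = 0.3439
P(Wq > t) = ρ·e^{−(μ−λ)t} = 0.3439·e^{−0.6453}
= 0.3439·0.524530 = 0.180392

Final: 0.180392


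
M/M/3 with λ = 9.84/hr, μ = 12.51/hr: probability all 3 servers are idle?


a = λ/μ = 9.84/12.51 = 0.7866; ρ = a/c = 0.2622
Σ_{k=0}^{2} a^k/k! (terms k=0..2) = 1.00000 + 0.78657 + 0.30935 = 2.09592
Tail: a^3/(3!(1−ρ)) = 0.48665/(6·0.7378) = 0.10993
P₀ = 1/(2.09592 + 0.10993) = 1/2.20585 = 0.453340

Final: 0.453340


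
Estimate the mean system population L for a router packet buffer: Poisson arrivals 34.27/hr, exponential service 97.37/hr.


ρ = λ/μ = 34.27/97.37 = 0.3520
L = ρ/(1−ρ) = 0.3520/(1 − 0.3520) = 0.3520/0.6480 = 0.5431

Final: 0.5431


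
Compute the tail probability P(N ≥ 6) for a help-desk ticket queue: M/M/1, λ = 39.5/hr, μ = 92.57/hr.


ρ = 39.5/92.57 = 0.4267
P(N ≥ n) = ρ^n = 0.4267^6 = 0.006036

Final: 0.006036


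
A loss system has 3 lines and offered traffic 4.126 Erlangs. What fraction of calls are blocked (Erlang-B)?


B(c,a) = (a^c/c!) / Σ_{k=0}^{c} a^k/k!
a^3/3! = 11.706752
Σ terms (k=0..3): 1.00000 + 4.12600 + 8.51194 + 11.70675 = 25.344690
B = 11.706752/25.344690 = 0.461902

Final: 0.461902


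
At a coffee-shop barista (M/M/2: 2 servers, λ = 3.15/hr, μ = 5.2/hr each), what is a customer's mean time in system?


a = 0.6058; ρ = 0.3029; P₀ = 0.535055
Lq = P₀·a^c·ρ/(c!(1−ρ)²) = 0.06119
Wq = Lq/λ = 0.06119/3.15 = 0.01942 hr
W = Wq + 1/μ = 0.01942 + 0.19231 = 0.21173 hr

Final: 0.21173 hr


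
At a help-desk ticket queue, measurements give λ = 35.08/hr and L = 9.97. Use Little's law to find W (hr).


W = L/λ = 9.97/35.08 = 0.2842 hr

Final: 0.2842 hr


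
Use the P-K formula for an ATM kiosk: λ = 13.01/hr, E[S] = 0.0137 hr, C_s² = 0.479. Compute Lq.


ρ = λ·E[S] = 13.01·0.0137 = 0.1782
Lq = ρ²(1+C_s²)/(2(1−ρ)) = 0.03177·(1+0.479)/(2·0.8218)
= 0.03177·1.4790/1.6435 = 0.02859

Final: 0.02859


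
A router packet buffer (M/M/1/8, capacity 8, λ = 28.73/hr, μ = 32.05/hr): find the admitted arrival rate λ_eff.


ρ = 0.8964; P_K = (1−ρ)ρ^8/(1−ρ^9) = 0.068963
λ_eff = λ(1 − P_K) = 28.73·(1 − 0.068963) = 28.73·0.931037 = 26.7487 /hr

Final: 26.7487 /hr


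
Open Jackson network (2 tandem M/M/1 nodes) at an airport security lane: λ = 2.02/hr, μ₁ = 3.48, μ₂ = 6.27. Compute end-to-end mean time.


Each node sees arrival rate λ = 2.02/hr (tandem ⇒ throughput preserved).
W₁ = 1/(μ₁−λ) = 1/(3.48−2.02) = 0.68493 hr
W₂ = 1/(μ₂−λ) = 1/(6.27−2.02) = 0.23529 hr
W_total = W₁ + W₂ = 0.68493 + 0.23529 = 0.92023 hr

Final: 0.92023 hr


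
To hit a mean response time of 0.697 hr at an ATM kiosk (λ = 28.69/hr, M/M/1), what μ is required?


W = 1/(μ−λ) ⇒ μ − λ = 1/W = 1/0.697 = 1.4347
μ = λ + 1/W = 28.69 + 1.4347 = 30.1247 per hr

Final: 30.1247 /hr


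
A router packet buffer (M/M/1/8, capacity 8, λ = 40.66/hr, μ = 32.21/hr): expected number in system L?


ρ = 40.66/32.21 = 1.2623
L = ρ[1 − (K+1)ρ^K + Kρ^(K+1)] / [(1−ρ)(1−ρ^(K+1))]
Numerator: 1.2623·(1 − 9·6.447824 + 8·8.139352) = 10.205268
Denominator: (-0.2623)·(-7.139352) = 1.872944
L = 10.205268/1.872944 = 5.4488

Final: 5.4488


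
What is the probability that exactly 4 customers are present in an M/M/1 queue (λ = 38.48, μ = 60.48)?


ρ = 38.48/60.48 = 0.6362
P_n = (1−ρ)·ρ^n = (1 − 0.6362)·0.6362^4 = 0.3638·0.163868 = 0.059608

Final: 0.059608


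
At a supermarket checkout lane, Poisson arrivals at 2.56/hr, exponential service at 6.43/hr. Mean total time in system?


W = 1/(μ−λ) = 1/(6.43 − 2.56) = 1/3.87 = 0.2584 hr

Final: 0.2584 hr


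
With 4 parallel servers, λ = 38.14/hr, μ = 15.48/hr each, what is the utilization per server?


ρ = λ/(cμ) = 38.14/(4·15.48) = 38.14/61.92 = 0.6160

Final: 0.6160


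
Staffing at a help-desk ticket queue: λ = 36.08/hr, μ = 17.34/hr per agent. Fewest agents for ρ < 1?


Stability requires cμ > λ ⇔ c > λ/μ.
λ/μ = 36.08/17.34 = 2.0807
Minimum integer c = ⌊2.0807⌋ + 1 = 3
Check: 3·17.34 = 52.02 > 36.08, while 2·17.34 = 34.68 ≤ 36.08

Final: 3 servers


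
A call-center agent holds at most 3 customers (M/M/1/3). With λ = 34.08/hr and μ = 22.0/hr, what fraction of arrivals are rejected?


ρ = λ/μ = 34.08/22.0 = 1.5491
P_K = (1−ρ)ρ^K/(1−ρ^(K+1)) = (-0.5491·3.717327)/(1 − 5.758477)
= -2.041150/-4.758477 = 0.428950

Final: 0.428950


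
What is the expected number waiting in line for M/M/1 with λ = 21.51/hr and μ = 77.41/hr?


ρ = 21.51/77.41 = 0.2779
Lq = ρ²/(1−ρ) = 0.07721/0.7221 = 0.1069

Final: 0.1069


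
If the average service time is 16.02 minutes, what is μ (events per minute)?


μ = 1/(service time) in consistent units.
1 minute = 1 min, so μ = 1/16.02 = 0.06242 per minute

Final: 0.06242 /min


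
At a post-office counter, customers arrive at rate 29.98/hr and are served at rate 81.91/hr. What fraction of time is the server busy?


ρ = λ/μ = 29.98/81.91 = 0.3660

Final: 0.3660


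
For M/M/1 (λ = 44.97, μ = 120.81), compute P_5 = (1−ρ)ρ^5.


ρ = 44.97/120.81 = 0.3722
P_n = (1−ρ)·ρ^n = (1 − 0.3722)·0.3722^5 = 0.6278·0.007147 = 0.004486

Final: 0.004486


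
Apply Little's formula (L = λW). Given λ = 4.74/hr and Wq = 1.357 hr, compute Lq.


Lq = λWq = 4.74·1.357 = 6.4322

Final: 6.4322


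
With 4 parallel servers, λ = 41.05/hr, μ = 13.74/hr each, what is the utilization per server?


ρ = λ/(cμ) = 41.05/(4·13.74) = 41.05/54.96 = 0.7469

Final: 0.7469


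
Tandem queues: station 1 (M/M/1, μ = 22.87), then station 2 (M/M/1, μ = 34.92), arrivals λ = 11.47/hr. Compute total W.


Each node sees arrival rate λ = 11.47/hr (tandem ⇒ throughput preserved).
W₁ = 1/(μ₁−λ) = 1/(22.87−11.47) = 0.08772 hr
W₂ = 1/(μ₂−λ) = 1/(34.92−11.47) = 0.04264 hr
W_total = W₁ + W₂ = 0.08772 + 0.04264 = 0.13036 hr

Final: 0.13036 hr


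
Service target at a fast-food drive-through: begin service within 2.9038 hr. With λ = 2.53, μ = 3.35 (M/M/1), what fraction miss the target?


ρ = 2.53/3.35 = 0.7552
P(Wq > t) = ρ·e^{−(μ−λ)t} = 0.7552·e^{−2.3811}
= 0.7552·0.092447 = 0.069818

Final: 0.069818


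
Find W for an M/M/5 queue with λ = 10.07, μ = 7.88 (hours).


a = 1.2779; ρ = 0.2556; P₀ = 0.278431
Lq = P₀·a^c·ρ/(c!(1−ρ)²) = 0.003647
Wq = Lq/λ = 0.003647/10.07 = 0.0003622 hr
W = Wq + 1/μ = 0.0003622 + 0.12690 = 0.12727 hr

Final: 0.12727 hr


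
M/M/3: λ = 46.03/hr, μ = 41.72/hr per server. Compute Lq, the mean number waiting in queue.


a = λ/μ = 1.1033; ρ = a/3 = 0.3678
P₀ = 0.326158
Lq = P₀·a^c·ρ / (c!·(1−ρ)²) = 0.326158·1.34304·0.3678/(6·0.39972)
= 0.06717

Final: 0.06717


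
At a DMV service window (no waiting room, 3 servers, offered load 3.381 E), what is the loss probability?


B(c,a) = (a^c/c!) / Σ_{k=0}^{c} a^k/k!
a^3/3! = 6.441459
Σ terms (k=0..3): 1.00000 + 3.38100 + 5.71558 + 6.44146 = 16.538040
B = 6.441459/16.538040 = 0.389494

Final: 0.389494


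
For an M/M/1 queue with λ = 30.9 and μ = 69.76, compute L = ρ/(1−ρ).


ρ = λ/μ = 30.9/69.76 = 0.4429
L = ρ/(1−ρ) = 0.4429/(1 − 0.4429) = 0.4429/0.5571 = 0.7952

Final: 0.7952


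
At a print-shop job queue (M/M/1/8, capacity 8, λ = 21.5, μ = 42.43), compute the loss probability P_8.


ρ = λ/μ = 21.5/42.43 = 0.5067
P_K = (1−ρ)ρ^K/(1−ρ^(K+1)) = (0.4933·0.004346)/(1 − 0.002202)
= 0.002144/0.997798 = 0.002149

Final: 0.002149


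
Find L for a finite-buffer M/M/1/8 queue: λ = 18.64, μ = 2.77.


ρ = 18.64/2.77 = 6.7292
L = ρ[1 − (K+1)ρ^K + Kρ^(K+1)] / [(1−ρ)(1−ρ^(K+1))]
Numerator: 6.7292·(1 − 9·4204642.846995 + 8·28294058.724902) = 1268533996.998408
Denominator: (-5.7292)·(-28294057.724902) = 162103500.395017
L = 1268533996.998408/162103500.395017 = 7.8255

Final: 7.8255


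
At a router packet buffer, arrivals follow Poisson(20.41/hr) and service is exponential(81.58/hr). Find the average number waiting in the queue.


ρ = 20.41/81.58 = 0.2502
Lq = ρ²/(1−ρ) = 0.06259/0.7498 = 0.08348

Final: 0.08348


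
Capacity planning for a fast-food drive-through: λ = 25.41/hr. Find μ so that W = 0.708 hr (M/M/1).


W = 1/(μ−λ) ⇒ μ − λ = 1/W = 1/0.708 = 1.4124
μ = λ + 1/W = 25.41 + 1.4124 = 26.8224 per hr

Final: 26.8224 /hr


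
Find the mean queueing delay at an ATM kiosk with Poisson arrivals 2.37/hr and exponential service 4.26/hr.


ρ = 2.37/4.26 = 0.5563
Wq = ρ/(μ−λ) = 0.5563/(4.26 − 2.37) = 0.5563/1.89 = 0.2944 hr

Final: 0.2944 hr


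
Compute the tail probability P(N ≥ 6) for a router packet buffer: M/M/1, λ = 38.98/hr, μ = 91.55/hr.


ρ = 38.98/91.55 = 0.4258
P(N ≥ n) = ρ^n = 0.4258^6 = 0.005958

Final: 0.005958


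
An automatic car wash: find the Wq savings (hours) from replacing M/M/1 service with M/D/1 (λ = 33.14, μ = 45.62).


ρ = 33.14/45.62 = 0.7264
Wq(M/M/1) = ρ/(μ−λ) = 0.7264/12.48 = 0.05821 hr
Wq(M/D/1) = ρ/(2(μ−λ)) = 0.02910 hr
Savings = 0.05821 − 0.02910 = 0.02910 hr

Final: 0.02910 hr


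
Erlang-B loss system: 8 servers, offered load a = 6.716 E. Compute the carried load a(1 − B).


B(8,6.716) = 0.162485 (Erlang-B)
Carried load = a(1 − B) = 6.716·(1 − 0.162485) = 6.716·0.837515 = 5.6248 E

Final: 5.6248 Erlangs


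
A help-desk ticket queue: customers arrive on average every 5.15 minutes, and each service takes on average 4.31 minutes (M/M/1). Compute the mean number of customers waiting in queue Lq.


λ = 60/5.15 = 11.6505 /hr
μ = 60/4.31 = 13.9211 /hr
ρ = λ/μ = 11.6505/13.9211 = 0.8369
Lq = ρ²/(1−ρ) = 0.7004/0.1631 = 4.2941

Final: 4.2941


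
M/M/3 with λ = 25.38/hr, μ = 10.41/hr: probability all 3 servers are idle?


a = λ/μ = 25.38/10.41 = 2.4380; ρ = a/c = 0.8127
Σ_{k=0}^{2} a^k/k! (terms k=0..2) = 1.00000 + 2.43804 + 2.97202 = 6.41006
Tail: a^3/(3!(1−ρ)) = 14.49181/(6·0.1873) = 12.89400
P₀ = 1/(6.41006 + 12.89400) = 1/19.30406 = 0.051803

Final: 0.051803


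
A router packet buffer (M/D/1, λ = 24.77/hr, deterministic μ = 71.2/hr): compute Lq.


ρ = 24.77/71.2 = 0.3479
M/D/1: Lq = ρ²/(2(1−ρ)) = 0.1210/(2·0.6521) = 0.09280

Final: 0.09280


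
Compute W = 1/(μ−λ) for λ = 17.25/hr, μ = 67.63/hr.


W = 1/(μ−λ) = 1/(67.63 − 17.25) = 1/50.38 = 0.01985 hr

Final: 0.01985 hr


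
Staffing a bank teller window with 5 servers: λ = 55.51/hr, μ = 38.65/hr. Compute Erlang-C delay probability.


a = λ/μ = 1.4362; ρ = a/5 = 0.2872
P₀ = 0.237525 (from M/M/c formula)
C(c,a) = [a^c/(c!(1−ρ))]·P₀ = [6.11095/(120·0.7128)]·0.237525
= 0.07145·0.237525 = 0.016971

Final: 0.016971


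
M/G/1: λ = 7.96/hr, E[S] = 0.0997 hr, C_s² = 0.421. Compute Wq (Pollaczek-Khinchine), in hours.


ρ = λ·E[S] = 7.96·0.0997 = 0.7936
E[S²] = E[S]²(1+C_s²) = 0.0997²·(1+0.421) = 0.014125
Wq = λ·E[S²]/(2(1−ρ)) = 7.96·0.014125/(2·0.2064) = 0.27238 hr

Final: 0.27238 hr


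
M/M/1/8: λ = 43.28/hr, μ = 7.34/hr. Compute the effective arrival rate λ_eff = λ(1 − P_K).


ρ = 5.8965; P_K = (1−ρ)ρ^8/(1−ρ^9) = 0.830407
λ_eff = λ(1 − P_K) = 43.28·(1 − 0.830407) = 43.28·0.169593 = 7.3400 /hr

Final: 7.3400 /hr


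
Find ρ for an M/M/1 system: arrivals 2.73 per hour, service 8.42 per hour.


ρ = λ/μ = 2.73/8.42 = 0.3242

Final: 0.3242


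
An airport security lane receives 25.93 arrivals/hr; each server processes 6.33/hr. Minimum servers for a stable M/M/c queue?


Stability requires cμ > λ ⇔ c > λ/μ.
λ/μ = 25.93/6.33 = 4.0964
Minimum integer c = ⌊4.0964⌋ + 1 = 5
Check: 5·6.33 = 31.65 > 25.93, while 4·6.33 = 25.32 ≤ 25.93

Final: 5 servers


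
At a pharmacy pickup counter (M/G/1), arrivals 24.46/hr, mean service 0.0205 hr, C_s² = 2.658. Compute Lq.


ρ = λ·E[S] = 24.46·0.0205 = 0.5014
Lq = ρ²(1+C_s²)/(2(1−ρ)) = 0.2514·(1+2.658)/(2·0.4986)
= 0.2514·3.6580/0.9971 = 0.92238

Final: 0.92238


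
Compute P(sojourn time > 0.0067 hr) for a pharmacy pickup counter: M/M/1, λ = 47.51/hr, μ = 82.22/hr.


W ~ Exponential(μ−λ) for M/M/1.
μ − λ = 82.22 − 47.51 = 34.7100
P(W > t) = e^{−(μ−λ)t} = e^{−0.2326} = 0.792505

Final: 0.792505


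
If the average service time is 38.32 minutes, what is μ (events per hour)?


μ = 1/(service time) in consistent units.
1 hour = 60 min, so μ = 60/38.32 = 1.5658 per hour

Final: 1.5658 /hr


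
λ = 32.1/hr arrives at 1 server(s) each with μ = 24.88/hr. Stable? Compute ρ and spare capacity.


Total capacity cμ = 1·24.88 = 24.88/hr
ρ = λ/(cμ) = 32.1/24.88 = 1.2902
Stable ⇔ ρ < 1: NO
Spare capacity = cμ − λ = 24.88 − 32.1 = -7.22/hr

Final: ρ = 1.2902; unstable; margin = -7.22/hr


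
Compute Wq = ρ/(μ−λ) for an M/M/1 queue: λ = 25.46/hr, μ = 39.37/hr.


ρ = 25.46/39.37 = 0.6467
Wq = ρ/(μ−λ) = 0.6467/(39.37 − 25.46) = 0.6467/13.91 = 0.04649 hr

Final: 0.04649 hr


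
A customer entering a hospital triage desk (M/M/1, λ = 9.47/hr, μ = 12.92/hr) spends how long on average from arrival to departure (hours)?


W = 1/(μ−λ) = 1/(12.92 − 9.47) = 1/3.45 = 0.2899 hr

Final: 0.2899 hr


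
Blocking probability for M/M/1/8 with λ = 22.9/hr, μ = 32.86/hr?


ρ = λ/μ = 22.9/32.86 = 0.6969
P_K = (1−ρ)ρ^K/(1−ρ^(K+1)) = (0.3031·0.055634)/(1 − 0.038771)
= 0.016863/0.961229 = 0.017543

Final: 0.017543


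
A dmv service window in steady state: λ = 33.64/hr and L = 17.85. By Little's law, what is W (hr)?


W = L/λ = 17.85/33.64 = 0.5306 hr

Final: 0.5306 hr


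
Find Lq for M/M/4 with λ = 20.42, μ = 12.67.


a = λ/μ = 1.6117; ρ = a/4 = 0.4029
P₀ = 0.196889
Lq = P₀·a^c·ρ / (c!·(1−ρ)²) = 0.196889·6.74709·0.4029/(24·0.35650)
= 0.06256

Final: 0.06256


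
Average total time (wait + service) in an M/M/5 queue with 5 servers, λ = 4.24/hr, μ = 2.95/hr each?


a = 1.4373; ρ = 0.2875; P₀ = 0.237271
Lq = P₀·a^c·ρ/(c!(1−ρ)²) = 0.006866
Wq = Lq/λ = 0.006866/4.24 = 0.001619 hr
W = Wq + 1/μ = 0.001619 + 0.33898 = 0.34060 hr

Final: 0.34060 hr


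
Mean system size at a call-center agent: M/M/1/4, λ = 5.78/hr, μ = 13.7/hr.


ρ = 5.78/13.7 = 0.4219
L = ρ[1 − (K+1)ρ^K + Kρ^(K+1)] / [(1−ρ)(1−ρ^(K+1))]
Numerator: 0.4219·(1 − 5·0.031683 + 4·0.013367) = 0.377621
Denominator: (0.5781)·(0.986633) = 0.570375
L = 0.377621/0.570375 = 0.6621

Final: 0.6621


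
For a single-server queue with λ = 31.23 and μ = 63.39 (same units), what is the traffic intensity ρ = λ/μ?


ρ = λ/μ = 31.23/63.39 = 0.4927

Final: 0.4927


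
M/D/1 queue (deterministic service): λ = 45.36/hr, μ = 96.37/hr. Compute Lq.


ρ = 45.36/96.37 = 0.4707
M/D/1: Lq = ρ²/(2(1−ρ)) = 0.2215/(2·0.5293) = 0.20928

Final: 0.20928


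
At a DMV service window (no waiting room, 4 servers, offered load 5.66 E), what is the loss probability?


B(c,a) = (a^c/c!) / Σ_{k=0}^{c} a^k/k!
a^4/4! = 42.761653
Σ terms (k=0..4): 1.00000 + 5.66000 + 16.01780 + 30.22025 + 42.76165 = 95.659702
B = 42.761653/95.659702 = 0.447018

Final: 0.447018


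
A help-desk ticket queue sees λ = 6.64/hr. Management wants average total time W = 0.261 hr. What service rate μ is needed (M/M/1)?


W = 1/(μ−λ) ⇒ μ − λ = 1/W = 1/0.261 = 3.8314
μ = λ + 1/W = 6.64 + 3.8314 = 10.4714 per hr

Final: 10.4714 /hr


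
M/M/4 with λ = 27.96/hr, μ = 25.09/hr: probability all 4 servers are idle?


a = λ/μ = 27.96/25.09 = 1.1144; ρ = a/c = 0.2786
Σ_{k=0}^{3} a^k/k! (terms k=0..3) = 1.00000 + 1.11439 + 0.62093 + 0.23065 = 2.96597
Tail: a^4/(4!(1−ρ)) = 1.54222/(24·0.7214) = 0.08908
P₀ = 1/(2.96597 + 0.08908) = 1/3.05505 = 0.327327

Final: 0.327327


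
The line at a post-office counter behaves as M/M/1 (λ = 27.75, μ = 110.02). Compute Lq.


ρ = 27.75/110.02 = 0.2522
Lq = ρ²/(1−ρ) = 0.06362/0.7478 = 0.08508

Final: 0.08508


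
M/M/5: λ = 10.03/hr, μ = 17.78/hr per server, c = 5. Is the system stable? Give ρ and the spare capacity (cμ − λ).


Total capacity cμ = 5·17.78 = 88.90/hr
ρ = λ/(cμ) = 10.03/88.90 = 0.1128
Stable ⇔ ρ < 1: YES
Spare capacity = cμ − λ = 88.90 − 10.03 = 78.87/hr

Final: ρ = 0.1128; stable; margin = 78.87/hr


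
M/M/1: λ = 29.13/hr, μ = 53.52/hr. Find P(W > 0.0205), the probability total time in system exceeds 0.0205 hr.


W ~ Exponential(μ−λ) for M/M/1.
μ − λ = 53.52 − 29.13 = 24.3900
P(W > t) = e^{−(μ−λ)t} = e^{−0.5000} = 0.606534

Final: 0.606534


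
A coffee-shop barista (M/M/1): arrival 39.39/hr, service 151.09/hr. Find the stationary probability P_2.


ρ = 39.39/151.09 = 0.2607
P_n = (1−ρ)·ρ^n = (1 − 0.2607)·0.2607^2 = 0.7393·0.067967 = 0.050248

Final: 0.050248


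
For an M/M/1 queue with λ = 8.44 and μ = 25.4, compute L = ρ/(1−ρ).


ρ = λ/μ = 8.44/25.4 = 0.3323
L = ρ/(1−ρ) = 0.3323/(1 − 0.3323) = 0.3323/0.6677 = 0.4976

Final: 0.4976


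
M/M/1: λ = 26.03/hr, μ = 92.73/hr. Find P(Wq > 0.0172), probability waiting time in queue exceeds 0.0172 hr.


ρ = 26.03/92.73 = 0.2807
P(Wq > t) = ρ·e^{−(μ−λ)t} = 0.2807·e^{−1.1472}
= 0.2807·0.317512 = 0.089128

Final: 0.089128


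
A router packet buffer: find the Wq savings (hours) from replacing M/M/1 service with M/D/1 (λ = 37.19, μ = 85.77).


ρ = 37.19/85.77 = 0.4336
Wq(M/M/1) = ρ/(μ−λ) = 0.4336/48.58 = 0.008926 hr
Wq(M/D/1) = ρ/(2(μ−λ)) = 0.004463 hr
Savings = 0.008926 − 0.004463 = 0.004463 hr

Final: 0.004463 hr


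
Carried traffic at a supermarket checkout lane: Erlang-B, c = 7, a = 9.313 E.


B(7,9.313) = 0.377065 (Erlang-B)
Carried load = a(1 − B) = 9.313·(1 − 0.377065) = 9.313·0.622935 = 5.8014 E

Final: 5.8014 Erlangs


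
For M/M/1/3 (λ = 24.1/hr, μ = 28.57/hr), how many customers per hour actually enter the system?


ρ = 0.8435; P_K = (1−ρ)ρ^3/(1−ρ^4) = 0.190228
λ_eff = λ(1 − P_K) = 24.1·(1 − 0.190228) = 24.1·0.809772 = 19.5155 /hr

Final: 19.5155 /hr


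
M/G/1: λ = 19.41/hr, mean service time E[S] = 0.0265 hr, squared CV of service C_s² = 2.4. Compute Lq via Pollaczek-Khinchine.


ρ = λ·E[S] = 19.41·0.0265 = 0.5144
Lq = ρ²(1+C_s²)/(2(1−ρ)) = 0.2646·(1+2.4)/(2·0.4856)
= 0.2646·3.4000/0.9713 = 0.92615

Final: 0.92615


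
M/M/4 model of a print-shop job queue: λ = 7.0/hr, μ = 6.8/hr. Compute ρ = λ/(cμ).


ρ = λ/(cμ) = 7.0/(4·6.8) = 7.0/27.20 = 0.2574

Final: 0.2574


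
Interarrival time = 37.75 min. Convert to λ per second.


λ = 1/(interarrival time) in consistent units.
1 second = 0.0166667 min, so λ = 0.0166667/37.75 = 0.0004415 per second

Final: 0.0004415 /sec


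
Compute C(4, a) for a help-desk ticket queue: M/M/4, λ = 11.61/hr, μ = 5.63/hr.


a = λ/μ = 2.0622; ρ = a/4 = 0.5155
P₀ = 0.121872 (from M/M/c formula)
C(c,a) = [a^c/(c!(1−ρ))]·P₀ = [18.08403/(24·0.4845)]·0.121872
= 1.55535·0.121872 = 0.189553

Final: 0.189553


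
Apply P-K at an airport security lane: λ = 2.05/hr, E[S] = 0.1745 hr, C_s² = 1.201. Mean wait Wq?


ρ = λ·E[S] = 2.05·0.1745 = 0.3577
E[S²] = E[S]²(1+C_s²) = 0.1745²·(1+1.201) = 0.067021
Wq = λ·E[S²]/(2(1−ρ)) = 2.05·0.067021/(2·0.6423) = 0.10696 hr

Final: 0.10696 hr


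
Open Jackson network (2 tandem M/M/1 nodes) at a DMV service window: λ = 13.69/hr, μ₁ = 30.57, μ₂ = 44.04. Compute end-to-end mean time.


Each node sees arrival rate λ = 13.69/hr (tandem ⇒ throughput preserved).
W₁ = 1/(μ₁−λ) = 1/(30.57−13.69) = 0.05924 hr
W₂ = 1/(μ₂−λ) = 1/(44.04−13.69) = 0.03295 hr
W_total = W₁ + W₂ = 0.05924 + 0.03295 = 0.09219 hr

Final: 0.09219 hr


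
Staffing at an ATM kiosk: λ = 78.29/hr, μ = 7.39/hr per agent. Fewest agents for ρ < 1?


Stability requires cμ > λ ⇔ c > λ/μ.
λ/μ = 78.29/7.39 = 10.5940
Minimum integer c = ⌊10.5940⌋ + 1 = 11
Check: 11·7.39 = 81.29 > 78.29, while 10·7.39 = 73.90 ≤ 78.29

Final: 11 servers


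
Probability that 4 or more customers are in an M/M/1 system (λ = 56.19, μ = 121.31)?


ρ = 56.19/121.31 = 0.4632
P(N ≥ n) = ρ^n = 0.4632^4 = 0.046031

Final: 0.046031


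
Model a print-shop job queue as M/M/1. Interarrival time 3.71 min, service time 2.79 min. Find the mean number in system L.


λ = 60/3.71 = 16.1725 /hr
μ = 60/2.79 = 21.5054 /hr
ρ = λ/μ = 16.1725/21.5054 = 0.7520
L = ρ/(1−ρ) = 0.7520/0.2480 = 3.0326

Final: 3.0326


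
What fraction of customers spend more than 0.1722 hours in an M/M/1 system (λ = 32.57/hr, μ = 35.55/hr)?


W ~ Exponential(μ−λ) for M/M/1.
μ − λ = 35.55 − 32.57 = 2.9800
P(W > t) = e^{−(μ−λ)t} = e^{−0.5132} = 0.598603

Final: 0.598603


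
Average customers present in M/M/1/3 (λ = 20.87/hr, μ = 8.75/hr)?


ρ = 20.87/8.75 = 2.3851
L = ρ[1 − (K+1)ρ^K + Kρ^(K+1)] / [(1−ρ)(1−ρ^(K+1))]
Numerator: 2.3851·(1 − 4·13.568855 + 3·32.363657) = 104.506350
Denominator: (-1.3851)·(-31.363657) = 43.443145
L = 104.506350/43.443145 = 2.4056

Final: 2.4056


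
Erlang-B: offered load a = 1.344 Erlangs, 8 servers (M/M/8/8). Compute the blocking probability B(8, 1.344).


B(c,a) = (a^c/c!) / Σ_{k=0}^{c} a^k/k!
a^8/8! = 0.0002640
Σ terms (k=0..8): 1.00000 + 1.34400 + 0.90317 + 0.40462 + 0.13595 + 0.03654 + 0.008186 + 0.001572 + 0.0002640 = 3.834305
B = 0.0002640/3.834305 = 0.00006886

Final: 0.00006886


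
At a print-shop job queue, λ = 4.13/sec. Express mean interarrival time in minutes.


Mean interarrival time = 1/λ = 1/4.13 second = 0.24213 second
In minutes: 0.24213 × 0.0166667 = 0.004036 min

Final: 0.004036 min


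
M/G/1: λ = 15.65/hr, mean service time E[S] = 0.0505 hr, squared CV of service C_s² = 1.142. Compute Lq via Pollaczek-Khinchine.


ρ = λ·E[S] = 15.65·0.0505 = 0.7903
Lq = ρ²(1+C_s²)/(2(1−ρ)) = 0.6246·(1+1.142)/(2·0.2097)
= 0.6246·2.1420/0.4193 = 3.19047

Final: 3.19047


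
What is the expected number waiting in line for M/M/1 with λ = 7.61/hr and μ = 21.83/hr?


ρ = 7.61/21.83 = 0.3486
Lq = ρ²/(1−ρ) = 0.1215/0.6514 = 0.1866

Final: 0.1866


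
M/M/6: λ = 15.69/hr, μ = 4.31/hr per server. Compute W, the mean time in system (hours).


a = 3.6404; ρ = 0.6067; P₀ = 0.024893
Lq = P₀·a^c·ρ/(c!(1−ρ)²) = 0.31567
Wq = Lq/λ = 0.31567/15.69 = 0.02012 hr
W = Wq + 1/μ = 0.02012 + 0.23202 = 0.25214 hr

Final: 0.25214 hr


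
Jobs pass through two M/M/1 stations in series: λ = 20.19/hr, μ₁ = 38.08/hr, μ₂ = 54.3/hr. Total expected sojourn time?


Each node sees arrival rate λ = 20.19/hr (tandem ⇒ throughput preserved).
W₁ = 1/(μ₁−λ) = 1/(38.08−20.19) = 0.05590 hr
W₂ = 1/(μ₂−λ) = 1/(54.3−20.19) = 0.02932 hr
W_total = W₁ + W₂ = 0.05590 + 0.02932 = 0.08521 hr

Final: 0.08521 hr


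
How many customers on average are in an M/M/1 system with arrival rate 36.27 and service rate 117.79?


ρ = λ/μ = 36.27/117.79 = 0.3079
L = ρ/(1−ρ) = 0.3079/(1 − 0.3079) = 0.3079/0.6921 = 0.4449

Final: 0.4449


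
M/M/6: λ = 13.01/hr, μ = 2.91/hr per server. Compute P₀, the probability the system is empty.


a = λ/μ = 13.01/2.91 = 4.4708; ρ = a/c = 0.7451
Σ_{k=0}^{5} a^k/k! (terms k=0..5) = 1.00000 + 4.47079 + 9.99398 + 14.89367 + 16.64662 + 14.88471 = 61.88977
Tail: a^6/(6!(1−ρ)) = 7985.56861/(720·0.2549) = 43.51686
P₀ = 1/(61.88977 + 43.51686) = 1/105.40663 = 0.009487

Final: 0.009487


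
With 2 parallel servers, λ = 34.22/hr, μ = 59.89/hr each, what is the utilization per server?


ρ = λ/(cμ) = 34.22/(2·59.89) = 34.22/119.78 = 0.2857

Final: 0.2857


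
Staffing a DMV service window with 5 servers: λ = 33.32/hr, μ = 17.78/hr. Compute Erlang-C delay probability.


a = λ/μ = 1.8740; ρ = a/5 = 0.3748
P₀ = 0.152698 (from M/M/c formula)
C(c,a) = [a^c/(c!(1−ρ))]·P₀ = [23.11352/(120·0.6252)]·0.152698
= 0.30808·0.152698 = 0.047044

Final: 0.047044


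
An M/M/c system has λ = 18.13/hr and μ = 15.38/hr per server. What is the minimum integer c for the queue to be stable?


Stability requires cμ > λ ⇔ c > λ/μ.
λ/μ = 18.13/15.38 = 1.1788
Minimum integer c = ⌊1.1788⌋ + 1 = 2
Check: 2·15.38 = 30.76 > 18.13, while 1·15.38 = 15.38 ≤ 18.13

Final: 2 servers


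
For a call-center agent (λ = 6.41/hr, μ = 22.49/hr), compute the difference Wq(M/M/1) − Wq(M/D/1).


ρ = 6.41/22.49 = 0.2850
Wq(M/M/1) = ρ/(μ−λ) = 0.2850/16.08 = 0.01772 hr
Wq(M/D/1) = ρ/(2(μ−λ)) = 0.008862 hr
Savings = 0.01772 − 0.008862 = 0.008862 hr

Final: 0.008862 hr


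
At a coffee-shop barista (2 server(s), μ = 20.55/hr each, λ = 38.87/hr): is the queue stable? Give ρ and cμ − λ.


Total capacity cμ = 2·20.55 = 41.10/hr
ρ = λ/(cμ) = 38.87/41.10 = 0.9457
Stable ⇔ ρ < 1: YES
Spare capacity = cμ − λ = 41.10 − 38.87 = 2.23/hr

Final: ρ = 0.9457; stable; margin = 2.23/hr


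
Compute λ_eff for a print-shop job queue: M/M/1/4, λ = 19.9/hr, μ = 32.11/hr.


ρ = 0.6197; P_K = (1−ρ)ρ^4/(1−ρ^5) = 0.061740
λ_eff = λ(1 − P_K) = 19.9·(1 − 0.061740) = 19.9·0.938260 = 18.6714 /hr

Final: 18.6714 /hr


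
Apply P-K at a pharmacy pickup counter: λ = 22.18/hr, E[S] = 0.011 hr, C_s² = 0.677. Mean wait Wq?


ρ = λ·E[S] = 22.18·0.011 = 0.2440
E[S²] = E[S]²(1+C_s²) = 0.011²·(1+0.677) = 0.0002029
Wq = λ·E[S²]/(2(1−ρ)) = 22.18·0.0002029/(2·0.7560) = 0.002977 hr

Final: 0.002977 hr


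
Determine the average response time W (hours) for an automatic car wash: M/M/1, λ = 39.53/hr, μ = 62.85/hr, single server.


W = 1/(μ−λ) = 1/(62.85 − 39.53) = 1/23.32 = 0.04288 hr

Final: 0.04288 hr


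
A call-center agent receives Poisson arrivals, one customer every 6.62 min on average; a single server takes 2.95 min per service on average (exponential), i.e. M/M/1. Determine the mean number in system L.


λ = 60/6.62 = 9.0634 /hr
μ = 60/2.95 = 20.3390 /hr
ρ = λ/μ = 9.0634/20.3390 = 0.4456
L = ρ/(1−ρ) = 0.4456/0.5544 = 0.8038

Final: 0.8038


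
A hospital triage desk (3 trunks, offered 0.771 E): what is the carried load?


B(3,0.771) = 0.035618 (Erlang-B)
Carried load = a(1 − B) = 0.771·(1 − 0.035618) = 0.771·0.964382 = 0.7435 E

Final: 0.7435 Erlangs


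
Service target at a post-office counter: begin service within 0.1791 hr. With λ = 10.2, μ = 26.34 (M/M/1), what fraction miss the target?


ρ = 10.2/26.34 = 0.3872
P(Wq > t) = ρ·e^{−(μ−λ)t} = 0.3872·e^{−2.8907}
= 0.3872·0.055539 = 0.021507

Final: 0.021507


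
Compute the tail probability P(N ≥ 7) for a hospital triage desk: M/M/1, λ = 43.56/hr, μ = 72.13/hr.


ρ = 43.56/72.13 = 0.6039
P(N ≥ n) = ρ^n = 0.6039^7 = 0.029296

Final: 0.029296


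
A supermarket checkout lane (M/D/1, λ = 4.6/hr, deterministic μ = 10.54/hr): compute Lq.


ρ = 4.6/10.54 = 0.4364
M/D/1: Lq = ρ²/(2(1−ρ)) = 0.1905/(2·0.5636) = 0.16899

Final: 0.16899


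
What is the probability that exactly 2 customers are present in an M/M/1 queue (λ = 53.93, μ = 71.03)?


ρ = 53.93/71.03 = 0.7593
P_n = (1−ρ)·ρ^n = (1 − 0.7593)·0.7593^2 = 0.2407·0.576471 = 0.138781

Final: 0.138781


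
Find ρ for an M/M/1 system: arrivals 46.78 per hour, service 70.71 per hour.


ρ = λ/μ = 46.78/70.71 = 0.6616

Final: 0.6616


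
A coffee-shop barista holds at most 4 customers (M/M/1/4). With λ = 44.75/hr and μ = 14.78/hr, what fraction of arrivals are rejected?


ρ = λ/μ = 44.75/14.78 = 3.0277
P_K = (1−ρ)ρ^K/(1−ρ^(K+1)) = (-2.0277·84.037751)/(1 − 254.444477)
= -170.406726/-253.444477 = 0.672363

Final: 0.672363


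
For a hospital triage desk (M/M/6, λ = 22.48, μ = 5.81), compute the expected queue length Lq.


a = λ/μ = 3.8692; ρ = a/6 = 0.6449
P₀ = 0.019344
Lq = P₀·a^c·ρ / (c!·(1−ρ)²) = 0.019344·3355.22035·0.6449/(720·0.12612)
= 0.46092

Final: 0.46092


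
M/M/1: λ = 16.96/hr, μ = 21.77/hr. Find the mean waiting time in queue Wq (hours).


ρ = 16.96/21.77 = 0.7791
Wq = ρ/(μ−λ) = 0.7791/(21.77 − 16.96) = 0.7791/4.81 = 0.1620 hr

Final: 0.1620 hr


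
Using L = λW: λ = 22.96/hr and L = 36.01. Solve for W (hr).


W = L/λ = 36.01/22.96 = 1.5684 hr

Final: 1.5684 hr


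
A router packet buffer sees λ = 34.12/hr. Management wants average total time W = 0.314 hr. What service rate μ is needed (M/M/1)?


W = 1/(μ−λ) ⇒ μ − λ = 1/W = 1/0.314 = 3.1847
μ = λ + 1/W = 34.12 + 3.1847 = 37.3047 per hr

Final: 37.3047 /hr


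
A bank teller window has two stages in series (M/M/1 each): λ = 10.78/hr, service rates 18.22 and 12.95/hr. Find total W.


Each node sees arrival rate λ = 10.78/hr (tandem ⇒ throughput preserved).
W₁ = 1/(μ₁−λ) = 1/(18.22−10.78) = 0.13441 hr
W₂ = 1/(μ₂−λ) = 1/(12.95−10.78) = 0.46083 hr
W_total = W₁ + W₂ = 0.13441 + 0.46083 = 0.59524 hr

Final: 0.59524 hr


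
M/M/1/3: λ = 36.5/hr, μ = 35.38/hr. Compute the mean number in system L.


ρ = 36.5/35.38 = 1.0317
L = ρ[1 − (K+1)ρ^K + Kρ^(K+1)] / [(1−ρ)(1−ρ^(K+1))]
Numerator: 1.0317·(1 − 4·1.098007 + 3·1.132766) = 0.006468
Denominator: (-0.03166)·(-0.132766) = 0.004203
L = 0.006468/0.004203 = 1.5389

Final: 1.5389


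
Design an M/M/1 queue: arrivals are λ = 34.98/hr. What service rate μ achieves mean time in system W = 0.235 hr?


W = 1/(μ−λ) ⇒ μ − λ = 1/W = 1/0.235 = 4.2553
μ = λ + 1/W = 34.98 + 4.2553 = 39.2353 per hr

Final: 39.2353 /hr


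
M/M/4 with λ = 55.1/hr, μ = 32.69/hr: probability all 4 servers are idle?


a = λ/μ = 55.1/32.69 = 1.6855; ρ = a/c = 0.4214
Σ_{k=0}^{3} a^k/k! (terms k=0..3) = 1.00000 + 1.68553 + 1.42051 + 0.79810 = 4.90414
Tail: a^4/(4!(1−ρ)) = 8.07136/(24·0.5786) = 0.58122
P₀ = 1/(4.90414 + 0.58122) = 1/5.48537 = 0.182303

Final: 0.182303


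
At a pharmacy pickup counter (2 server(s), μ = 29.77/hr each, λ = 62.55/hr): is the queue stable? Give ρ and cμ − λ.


Total capacity cμ = 2·29.77 = 59.54/hr
ρ = λ/(cμ) = 62.55/59.54 = 1.0506
Stable ⇔ ρ < 1: NO
Spare capacity = cμ − λ = 59.54 − 62.55 = -3.01/hr

Final: ρ = 1.0506; unstable; margin = -3.01/hr


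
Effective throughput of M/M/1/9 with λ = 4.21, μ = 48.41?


ρ = 0.08697; P_K = (1−ρ)ρ^9/(1−ρ^10) = 2.598e-10
λ_eff = λ(1 − P_K) = 4.21·(1 − 2.598e-10) = 4.21·1.000000 = 4.2100 /hr

Final: 4.2100 /hr


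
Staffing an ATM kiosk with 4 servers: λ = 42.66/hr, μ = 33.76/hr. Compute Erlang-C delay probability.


a = λ/μ = 1.2636; ρ = a/4 = 0.3159
P₀ = 0.281407 (from M/M/c formula)
C(c,a) = [a^c/(c!(1−ρ))]·P₀ = [2.54961/(24·0.6841)]·0.281407
= 0.15529·0.281407 = 0.043700

Final: 0.043700


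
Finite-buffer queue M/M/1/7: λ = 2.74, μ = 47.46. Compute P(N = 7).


ρ = λ/μ = 2.74/47.46 = 0.05773
P_K = (1−ρ)ρ^K/(1−ρ^(K+1)) = (0.9423·0.000000002138)/(1 − 1.234e-10)
= 0.000000002014/1.000000 = 0.000000002014

Final: 0.000000002014


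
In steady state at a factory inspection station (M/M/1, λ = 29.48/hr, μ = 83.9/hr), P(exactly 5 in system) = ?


ρ = 29.48/83.9 = 0.3514
P_n = (1−ρ)·ρ^n = (1 − 0.3514)·0.3514^5 = 0.6486·0.005356 = 0.003474

Final: 0.003474


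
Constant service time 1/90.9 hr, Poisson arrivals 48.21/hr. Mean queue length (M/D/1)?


ρ = 48.21/90.9 = 0.5304
M/D/1: Lq = ρ²/(2(1−ρ)) = 0.2813/(2·0.4696) = 0.29947

Final: 0.29947


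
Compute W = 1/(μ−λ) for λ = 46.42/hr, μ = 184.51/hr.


W = 1/(μ−λ) = 1/(184.51 − 46.42) = 1/138.09 = 0.007242 hr

Final: 0.007242 hr


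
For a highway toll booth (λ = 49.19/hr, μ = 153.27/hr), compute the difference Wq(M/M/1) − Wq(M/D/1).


ρ = 49.19/153.27 = 0.3209
Wq(M/M/1) = ρ/(μ−λ) = 0.3209/104.08 = 0.003084 hr
Wq(M/D/1) = ρ/(2(μ−λ)) = 0.001542 hr
Savings = 0.003084 − 0.001542 = 0.001542 hr

Final: 0.001542 hr


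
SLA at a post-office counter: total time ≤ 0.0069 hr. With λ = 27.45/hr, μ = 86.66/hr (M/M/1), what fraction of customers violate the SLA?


W ~ Exponential(μ−λ) for M/M/1.
μ − λ = 86.66 − 27.45 = 59.2100
P(W > t) = e^{−(μ−λ)t} = e^{−0.4085} = 0.664614

Final: 0.664614


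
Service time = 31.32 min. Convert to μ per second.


μ = 1/(service time) in consistent units.
1 second = 0.0166667 min, so μ = 0.0166667/31.32 = 0.0005321 per second

Final: 0.0005321 /sec


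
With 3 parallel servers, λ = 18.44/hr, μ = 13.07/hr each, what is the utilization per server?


ρ = λ/(cμ) = 18.44/(3·13.07) = 18.44/39.21 = 0.4703

Final: 0.4703


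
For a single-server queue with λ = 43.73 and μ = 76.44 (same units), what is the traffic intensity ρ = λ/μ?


ρ = λ/μ = 43.73/76.44 = 0.5721

Final: 0.5721


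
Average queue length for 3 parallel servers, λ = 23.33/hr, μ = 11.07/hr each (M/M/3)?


a = λ/μ = 2.1075; ρ = a/3 = 0.7025
P₀ = 0.094587
Lq = P₀·a^c·ρ / (c!·(1−ρ)²) = 0.094587·9.36055·0.7025/(6·0.08851)
= 1.17126

Final: 1.17126


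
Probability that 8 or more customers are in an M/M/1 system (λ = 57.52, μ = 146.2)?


ρ = 57.52/146.2 = 0.3934
P(N ≥ n) = ρ^n = 0.3934^8 = 0.0005741

Final: 0.0005741


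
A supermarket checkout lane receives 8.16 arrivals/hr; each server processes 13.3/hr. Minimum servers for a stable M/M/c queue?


Stability requires cμ > λ ⇔ c > λ/μ.
λ/μ = 8.16/13.3 = 0.6135
Minimum integer c = ⌊0.6135⌋ + 1 = 1
Check: 1·13.3 = 13.30 > 8.16, while 0·13.3 = 0.00 ≤ 8.16

Final: 1 servers


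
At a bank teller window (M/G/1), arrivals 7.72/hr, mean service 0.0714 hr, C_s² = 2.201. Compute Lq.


ρ = λ·E[S] = 7.72·0.0714 = 0.5512
Lq = ρ²(1+C_s²)/(2(1−ρ)) = 0.3038·(1+2.201)/(2·0.4488)
= 0.3038·3.2010/0.8976 = 1.08353

Final: 1.08353


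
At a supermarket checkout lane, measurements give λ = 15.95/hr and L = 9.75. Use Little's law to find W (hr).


W = L/λ = 9.75/15.95 = 0.6113 hr

Final: 0.6113 hr


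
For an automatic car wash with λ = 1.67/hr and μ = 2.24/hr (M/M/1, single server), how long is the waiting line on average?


ρ = 1.67/2.24 = 0.7455
Lq = ρ²/(1−ρ) = 0.5558/0.2545 = 2.1843

Final: 2.1843


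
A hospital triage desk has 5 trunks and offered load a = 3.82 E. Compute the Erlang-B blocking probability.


B(c,a) = (a^c/c!) / Σ_{k=0}^{c} a^k/k!
a^5/5! = 6.778531
Σ terms (k=0..5): 1.00000 + 3.82000 + 7.29620 + 9.29049 + 8.87242 + 6.77853 = 37.057648
B = 6.778531/37.057648 = 0.182919

Final: 0.182919


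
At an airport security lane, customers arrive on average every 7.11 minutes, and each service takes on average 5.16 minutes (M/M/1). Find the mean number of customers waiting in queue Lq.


λ = 60/7.11 = 8.4388 /hr
μ = 60/5.16 = 11.6279 /hr
ρ = λ/μ = 8.4388/11.6279 = 0.7257
Lq = ρ²/(1−ρ) = 0.5267/0.2743 = 1.9204

Final: 1.9204


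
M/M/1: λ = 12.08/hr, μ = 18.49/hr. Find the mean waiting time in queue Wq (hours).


ρ = 12.08/18.49 = 0.6533
Wq = ρ/(μ−λ) = 0.6533/(18.49 − 12.08) = 0.6533/6.41 = 0.1019 hr

Final: 0.1019 hr


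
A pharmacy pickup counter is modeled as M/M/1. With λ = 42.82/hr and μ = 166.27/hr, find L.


ρ = λ/μ = 42.82/166.27 = 0.2575
L = ρ/(1−ρ) = 0.2575/(1 − 0.2575) = 0.2575/0.7425 = 0.3469

Final: 0.3469


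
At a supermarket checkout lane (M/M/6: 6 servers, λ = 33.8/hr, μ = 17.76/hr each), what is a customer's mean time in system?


a = 1.9032; ρ = 0.3172; P₀ = 0.148935
Lq = P₀·a^c·ρ/(c!(1−ρ)²) = 0.006687
Wq = Lq/λ = 0.006687/33.8 = 0.0001978 hr
W = Wq + 1/μ = 0.0001978 + 0.05631 = 0.05650 hr

Final: 0.05650 hr


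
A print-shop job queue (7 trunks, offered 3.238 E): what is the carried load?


B(7,3.238) = 0.029588 (Erlang-B)
Carried load = a(1 − B) = 3.238·(1 − 0.029588) = 3.238·0.970412 = 3.1422 E

Final: 3.1422 Erlangs


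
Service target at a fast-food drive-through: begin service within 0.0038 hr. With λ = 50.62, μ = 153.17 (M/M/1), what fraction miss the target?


ρ = 50.62/153.17 = 0.3305
P(Wq > t) = ρ·e^{−(μ−λ)t} = 0.3305·e^{−0.3897}
= 0.3305·0.677267 = 0.223825

Final: 0.223825


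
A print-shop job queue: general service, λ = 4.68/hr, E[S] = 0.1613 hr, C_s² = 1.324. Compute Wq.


ρ = λ·E[S] = 4.68·0.1613 = 0.7549
E[S²] = E[S]²(1+C_s²) = 0.1613²·(1+1.324) = 0.060465
Wq = λ·E[S²]/(2(1−ρ)) = 4.68·0.060465/(2·0.2451) = 0.57723 hr

Final: 0.57723 hr


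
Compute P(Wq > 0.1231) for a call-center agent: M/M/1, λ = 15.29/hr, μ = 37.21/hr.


ρ = 15.29/37.21 = 0.4109
P(Wq > t) = ρ·e^{−(μ−λ)t} = 0.4109·e^{−2.6984}
= 0.4109·0.067316 = 0.027661

Final: 0.027661


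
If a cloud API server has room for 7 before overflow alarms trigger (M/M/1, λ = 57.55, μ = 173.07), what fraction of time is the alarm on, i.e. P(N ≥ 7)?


ρ = 57.55/173.07 = 0.3325
P(N ≥ n) = ρ^n = 0.3325^7 = 0.0004495

Final: 0.0004495


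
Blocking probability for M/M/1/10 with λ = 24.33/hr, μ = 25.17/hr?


ρ = λ/μ = 24.33/25.17 = 0.9666
P_K = (1−ρ)ρ^K/(1−ρ^(K+1)) = (0.03337·0.712179)/(1 − 0.688411)
= 0.023768/0.311589 = 0.076279

Final: 0.076279


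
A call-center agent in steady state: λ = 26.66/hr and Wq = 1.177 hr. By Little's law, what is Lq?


Lq = λWq = 26.66·1.177 = 31.3788

Final: 31.3788


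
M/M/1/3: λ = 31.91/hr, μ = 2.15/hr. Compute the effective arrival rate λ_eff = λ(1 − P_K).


ρ = 14.8419; P_K = (1−ρ)ρ^3/(1−ρ^4) = 0.932642
λ_eff = λ(1 − P_K) = 31.91·(1 − 0.932642) = 31.91·0.067358 = 2.1494 /hr

Final: 2.1494 /hr


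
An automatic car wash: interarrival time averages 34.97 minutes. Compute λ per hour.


λ = 1/(interarrival time) in consistent units.
1 hour = 60 min, so λ = 60/34.97 = 1.7158 per hour

Final: 1.7158 /hr


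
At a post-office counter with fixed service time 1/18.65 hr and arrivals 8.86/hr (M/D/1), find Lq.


ρ = 8.86/18.65 = 0.4751
M/D/1: Lq = ρ²/(2(1−ρ)) = 0.2257/(2·0.5249) = 0.21497

Final: 0.21497


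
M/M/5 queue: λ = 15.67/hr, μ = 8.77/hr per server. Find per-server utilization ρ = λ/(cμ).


ρ = λ/(cμ) = 15.67/(5·8.77) = 15.67/43.85 = 0.3574

Final: 0.3574


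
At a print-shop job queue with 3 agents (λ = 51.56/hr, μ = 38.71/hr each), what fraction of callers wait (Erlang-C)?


a = λ/μ = 1.3320; ρ = a/3 = 0.4440
P₀ = 0.254626 (from M/M/c formula)
C(c,a) = [a^c/(c!(1−ρ))]·P₀ = [2.36303/(6·0.5560)]·0.254626
= 0.70832·0.254626 = 0.180357

Final: 0.180357


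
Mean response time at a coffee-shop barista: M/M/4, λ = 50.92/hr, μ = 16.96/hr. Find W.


a = 3.0024; ρ = 0.7506; P₀ = 0.037602
Lq = P₀·a^c·ρ/(c!(1−ρ)²) = 1.53610
Wq = Lq/λ = 1.53610/50.92 = 0.03017 hr
W = Wq + 1/μ = 0.03017 + 0.05896 = 0.08913 hr

Final: 0.08913 hr


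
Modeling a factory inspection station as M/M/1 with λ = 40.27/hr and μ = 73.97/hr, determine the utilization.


ρ = λ/μ = 40.27/73.97 = 0.5444

Final: 0.5444


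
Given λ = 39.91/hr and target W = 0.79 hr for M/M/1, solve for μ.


W = 1/(μ−λ) ⇒ μ − λ = 1/W = 1/0.79 = 1.2658
μ = λ + 1/W = 39.91 + 1.2658 = 41.1758 per hr

Final: 41.1758 /hr


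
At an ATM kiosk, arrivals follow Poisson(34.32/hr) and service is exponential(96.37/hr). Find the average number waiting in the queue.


ρ = 34.32/96.37 = 0.3561
Lq = ρ²/(1−ρ) = 0.1268/0.6439 = 0.1970

Final: 0.1970
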